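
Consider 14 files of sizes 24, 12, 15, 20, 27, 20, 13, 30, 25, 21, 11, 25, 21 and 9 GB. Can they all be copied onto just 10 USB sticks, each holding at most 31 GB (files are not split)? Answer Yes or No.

No

Total = 273 GB; ⌈273/31⌉ = 9.
The bound of 9 does not rule out 10, but exhaustive search shows no assignment into 10 USB sticks of capacity 31 GB exists — the minimum is 11.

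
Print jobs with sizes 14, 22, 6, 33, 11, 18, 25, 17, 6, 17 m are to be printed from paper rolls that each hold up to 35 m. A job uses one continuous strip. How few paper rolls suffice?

Total = 33 + 25 + 22 + 18 + 17 + 17 + 14 + 11 + 6 + 6 = 169 m.
Lower bound: ⌈169/35⌉ = 5 paper rolls.
A packing using 6 paper rolls:
  roll 1: 33 = 33
  roll 2: 25 + 6 = 31
  roll 3: 22 + 11 = 33
  roll 4: 18 + 17 = 35
  roll 5: 17 + 14 = 31
  roll 6: 6 = 6
No arrangement into 5 paper rolls stays within capacity, so 6 is optimal.

6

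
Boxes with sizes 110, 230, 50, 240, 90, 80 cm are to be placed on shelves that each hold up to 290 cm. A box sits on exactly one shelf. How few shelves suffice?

Total = 240 + 230 + 110 + 90 + 80 + 50 = 800 cm.
Lower bound: ⌈800/290⌉ = 3 shelves.
A packing using 3 shelves:
  shelf 1: 240 + 50 = 290
  shelf 2: 230 = 230
  shelf 3: 110 + 90 + 80 = 280
This matches the lower bound, so 3 is optimal.

3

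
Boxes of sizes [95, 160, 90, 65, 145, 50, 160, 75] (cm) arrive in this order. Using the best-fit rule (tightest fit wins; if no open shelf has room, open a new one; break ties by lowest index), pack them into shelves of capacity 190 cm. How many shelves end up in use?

5

  95 → shelf 1 (new)  [load 95/190]
  160 → shelf 2 (new)  [load 160/190]
  90 → shelf 1  [load 185/190]
  65 → shelf 3 (new)  [load 65/190]
  145 → shelf 4 (new)  [load 145/190]
  50 → shelf 3  [load 115/190]
  160 → shelf 5 (new)  [load 160/190]
  75 → shelf 3  [load 190/190]
5 shelves opened.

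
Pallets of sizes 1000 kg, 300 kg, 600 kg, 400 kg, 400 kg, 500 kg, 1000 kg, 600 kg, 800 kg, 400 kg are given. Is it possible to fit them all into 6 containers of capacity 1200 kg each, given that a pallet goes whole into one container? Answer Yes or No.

Yes

A valid assignment using 6 containers:
  container 1: 1000 = 1000
  container 2: 1000 = 1000
  container 3: 800 + 400 = 1200
  container 4: 600 + 600 = 1200
  container 5: 500 + 400 + 300 = 1200
  container 6: 400 = 400
Every load is within 1200 kg, so 6 containers suffice.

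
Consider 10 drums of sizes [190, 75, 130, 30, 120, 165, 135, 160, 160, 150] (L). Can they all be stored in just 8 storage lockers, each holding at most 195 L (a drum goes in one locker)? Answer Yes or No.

Yes

A valid assignment using 8 storage lockers:
  locker 1: 190 = 190
  locker 2: 165 + 30 = 195
  locker 3: 160 = 160
  locker 4: 160 = 160
  locker 5: 150 = 150
  locker 6: 135 = 135
  locker 7: 130 = 130
  locker 8: 120 + 75 = 195
Every load is within 195 L, so 8 storage lockers suffice.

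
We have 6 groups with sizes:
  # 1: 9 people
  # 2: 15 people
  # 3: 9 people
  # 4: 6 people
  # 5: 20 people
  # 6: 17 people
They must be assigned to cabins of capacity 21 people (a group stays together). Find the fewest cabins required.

4

Total = 20 + 17 + 15 + 9 + 9 + 6 = 76 people.
Lower bound: ⌈76/21⌉ = 4 cabins.
A packing using 4 cabins:
  cabin 1: 20 = 20
  cabin 2: 17 = 17
  cabin 3: 15 + 6 = 21
  cabin 4: 9 + 9 = 18
This matches the lower bound, so 4 is optimal.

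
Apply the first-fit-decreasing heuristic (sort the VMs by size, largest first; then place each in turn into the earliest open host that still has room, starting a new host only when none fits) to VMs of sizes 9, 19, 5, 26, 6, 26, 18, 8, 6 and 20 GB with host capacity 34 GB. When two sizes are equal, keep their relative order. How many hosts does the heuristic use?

Sorted descending: 26, 26, 20, 19, 18, 9, 8, 6, 6, 5.
  26 → host 1 (new)  [load 26/34]
  26 → host 2 (new)  [load 26/34]
  20 → host 3 (new)  [load 20/34]
  19 → host 4 (new)  [load 19/34]
  18 → host 5 (new)  [load 18/34]
  9 → host 3  [load 29/34]
  8 → host 1  [load 34/34]
  6 → host 2  [load 32/34]
  6 → host 4  [load 25/34]
  5 → host 3  [load 34/34]
5 hosts opened.

5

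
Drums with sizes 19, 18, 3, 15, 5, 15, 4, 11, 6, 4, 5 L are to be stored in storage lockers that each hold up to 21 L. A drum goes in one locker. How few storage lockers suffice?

6

Total = 19 + 18 + 15 + 15 + 11 + 6 + 5 + 5 + 4 + 4 + 3 = 105 L.
Lower bound: ⌈105/21⌉ = 5 storage lockers.
A packing using 6 storage lockers:
  locker 1: 19 = 19
  locker 2: 18 + 3 = 21
  locker 3: 15 + 6 = 21
  locker 4: 15 + 5 = 20
  locker 5: 11 + 5 + 4 = 20
  locker 6: 4 = 4
No arrangement into 5 storage lockers stays within capacity, so 6 is optimal.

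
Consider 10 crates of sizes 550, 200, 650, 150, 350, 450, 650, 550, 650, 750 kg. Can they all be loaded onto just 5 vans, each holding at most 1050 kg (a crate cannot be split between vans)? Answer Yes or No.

No

Total = 4950 kg; ⌈4950/1050⌉ = 5.
6 crates each exceed half the capacity and cannot share a van, forcing at least 6 vans.
At least 6 vans are required, but only 5 are allowed.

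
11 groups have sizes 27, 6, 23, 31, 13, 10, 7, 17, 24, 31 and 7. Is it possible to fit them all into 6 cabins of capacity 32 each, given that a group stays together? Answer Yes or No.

No

Total = 196; ⌈196/32⌉ = 7.
At least 7 cabins are required, but only 6 are allowed.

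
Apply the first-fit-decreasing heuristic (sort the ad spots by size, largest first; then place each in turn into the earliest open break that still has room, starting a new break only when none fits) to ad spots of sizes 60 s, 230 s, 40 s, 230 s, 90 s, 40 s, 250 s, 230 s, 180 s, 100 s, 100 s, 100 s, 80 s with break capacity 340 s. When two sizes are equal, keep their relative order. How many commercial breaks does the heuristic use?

6

Sorted descending: 250, 230, 230, 230, 180, 100, 100, 100, 90, 80, 60, 40, 40.
  250 → break 1 (new)  [load 250/340]
  230 → break 2 (new)  [load 230/340]
  230 → break 3 (new)  [load 230/340]
  230 → break 4 (new)  [load 230/340]
  180 → break 5 (new)  [load 180/340]
  100 → break 2  [load 330/340]
  100 → break 3  [load 330/340]
  100 → break 4  [load 330/340]
  90 → break 1  [load 340/340]
  80 → break 5  [load 260/340]
  60 → break 5  [load 320/340]
  40 → break 6 (new)  [load 40/340]
  40 → break 6  [load 80/340]
6 commercial breaks opened.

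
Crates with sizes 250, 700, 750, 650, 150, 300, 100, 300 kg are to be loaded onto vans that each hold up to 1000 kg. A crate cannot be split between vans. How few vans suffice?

Total = 750 + 700 + 650 + 300 + 300 + 250 + 150 + 100 = 3200 kg.
Lower bound: ⌈3200/1000⌉ = 4 vans.
A packing using 4 vans:
  van 1: 750 + 250 = 1000
  van 2: 700 + 300 = 1000
  van 3: 650 + 300 = 950
  van 4: 150 + 100 = 250
This matches the lower bound, so 4 is optimal.

4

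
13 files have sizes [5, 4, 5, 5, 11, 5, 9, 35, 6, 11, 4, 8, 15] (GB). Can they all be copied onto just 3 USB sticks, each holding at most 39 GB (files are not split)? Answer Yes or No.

No

Total = 123 GB; ⌈123/39⌉ = 4.
At least 4 USB sticks are required, but only 3 are allowed.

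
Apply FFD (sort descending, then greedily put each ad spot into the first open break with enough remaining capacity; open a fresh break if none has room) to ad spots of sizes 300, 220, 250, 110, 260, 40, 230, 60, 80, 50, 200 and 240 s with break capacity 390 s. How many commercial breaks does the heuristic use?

Sorted descending: 300, 260, 250, 240, 230, 220, 200, 110, 80, 60, 50, 40.
  300 → break 1 (new)  [load 300/390]
  260 → break 2 (new)  [load 260/390]
  250 → break 3 (new)  [load 250/390]
  240 → break 4 (new)  [load 240/390]
  230 → break 5 (new)  [load 230/390]
  220 → break 6 (new)  [load 220/390]
  200 → break 7 (new)  [load 200/390]
  110 → break 2  [load 370/390]
  80 → break 1  [load 380/390]
  60 → break 3  [load 310/390]
  50 → break 3  [load 360/390]
  40 → break 4  [load 280/390]
7 commercial breaks opened.

7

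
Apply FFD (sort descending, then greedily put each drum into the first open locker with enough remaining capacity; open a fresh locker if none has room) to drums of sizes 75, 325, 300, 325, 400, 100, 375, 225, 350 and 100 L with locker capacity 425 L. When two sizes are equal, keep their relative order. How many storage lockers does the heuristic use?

Sorted descending: 400, 375, 350, 325, 325, 300, 225, 100, 100, 75.
  400 → locker 1 (new)  [load 400/425]
  375 → locker 2 (new)  [load 375/425]
  350 → locker 3 (new)  [load 350/425]
  325 → locker 4 (new)  [load 325/425]
  325 → locker 5 (new)  [load 325/425]
  300 → locker 6 (new)  [load 300/425]
  225 → locker 7 (new)  [load 225/425]
  100 → locker 4  [load 425/425]
  100 → locker 5  [load 425/425]
  75 → locker 3  [load 425/425]
7 storage lockers opened.

7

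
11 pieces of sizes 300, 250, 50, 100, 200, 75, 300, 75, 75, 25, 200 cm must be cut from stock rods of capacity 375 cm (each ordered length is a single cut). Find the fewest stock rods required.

5

Total = 300 + 300 + 250 + 200 + 200 + 100 + 75 + 75 + 75 + 50 + 25 = 1650 cm.
Lower bound: ⌈1650/375⌉ = 5 stock rods.
A packing using 5 stock rods:
  stock rod 1: 300 + 75 = 375
  stock rod 2: 300 + 75 = 375
  stock rod 3: 250 + 100 + 25 = 375
  stock rod 4: 200 + 75 + 50 = 325
  stock rod 5: 200 = 200
This matches the lower bound, so 5 is optimal.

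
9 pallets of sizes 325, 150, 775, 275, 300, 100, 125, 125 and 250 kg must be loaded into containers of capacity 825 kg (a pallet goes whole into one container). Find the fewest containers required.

3

Total = 775 + 325 + 300 + 275 + 250 + 150 + 125 + 125 + 100 = 2425 kg.
Lower bound: ⌈2425/825⌉ = 3 containers.
A packing using 3 containers:
  container 1: 775 = 775
  container 2: 325 + 275 + 125 + 100 = 825
  container 3: 300 + 250 + 150 + 125 = 825
This matches the lower bound, so 3 is optimal.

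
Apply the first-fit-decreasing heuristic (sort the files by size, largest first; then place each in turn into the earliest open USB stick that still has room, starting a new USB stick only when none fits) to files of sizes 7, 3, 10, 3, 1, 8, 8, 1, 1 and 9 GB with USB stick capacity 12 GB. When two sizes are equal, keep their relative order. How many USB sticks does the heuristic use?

5

Sorted descending: 10, 9, 8, 8, 7, 3, 3, 1, 1, 1.
  10 → USB stick 1 (new)  [load 10/12]
  9 → USB stick 2 (new)  [load 9/12]
  8 → USB stick 3 (new)  [load 8/12]
  8 → USB stick 4 (new)  [load 8/12]
  7 → USB stick 5 (new)  [load 7/12]
  3 → USB stick 2  [load 12/12]
  3 → USB stick 3  [load 11/12]
  1 → USB stick 1  [load 11/12]
  1 → USB stick 1  [load 12/12]
  1 → USB stick 3  [load 12/12]
5 USB sticks opened.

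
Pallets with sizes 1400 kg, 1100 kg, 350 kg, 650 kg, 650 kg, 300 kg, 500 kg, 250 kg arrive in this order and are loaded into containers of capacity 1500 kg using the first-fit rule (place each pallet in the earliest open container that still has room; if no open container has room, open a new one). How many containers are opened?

4

  1400 → container 1 (new)  [load 1400/1500]
  1100 → container 2 (new)  [load 1100/1500]
  350 → container 2  [load 1450/1500]
  650 → container 3 (new)  [load 650/1500]
  650 → container 3  [load 1300/1500]
  300 → container 4 (new)  [load 300/1500]
  500 → container 4  [load 800/1500]
  250 → container 4  [load 1050/1500]
4 containers opened.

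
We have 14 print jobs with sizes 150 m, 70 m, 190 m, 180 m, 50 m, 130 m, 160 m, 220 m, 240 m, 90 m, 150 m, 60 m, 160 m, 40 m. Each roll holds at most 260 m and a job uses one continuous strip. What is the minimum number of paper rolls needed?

9

Total = 240 + 220 + 190 + 180 + 160 + 160 + 150 + 150 + 130 + 90 + 70 + 60 + 50 + 40 = 1890 m.
Lower bound: ⌈1890/260⌉ = 8 paper rolls.
A packing using 9 paper rolls:
  roll 1: 240 = 240
  roll 2: 220 + 40 = 260
  roll 3: 190 + 70 = 260
  roll 4: 180 + 60 = 240
  roll 5: 160 + 90 = 250
  roll 6: 160 + 50 = 210
  roll 7: 150 = 150
  roll 8: 150 = 150
  roll 9: 130 = 130
No arrangement into 8 paper rolls stays within capacity, so 9 is optimal.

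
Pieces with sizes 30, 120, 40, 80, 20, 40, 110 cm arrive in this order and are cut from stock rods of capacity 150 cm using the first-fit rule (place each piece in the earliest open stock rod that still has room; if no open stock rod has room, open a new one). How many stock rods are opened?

3

  30 → stock rod 1 (new)  [load 30/150]
  120 → stock rod 1  [load 150/150]
  40 → stock rod 2 (new)  [load 40/150]
  80 → stock rod 2  [load 120/150]
  20 → stock rod 2  [load 140/150]
  40 → stock rod 3 (new)  [load 40/150]
  110 → stock rod 3  [load 150/150]
3 stock rods opened.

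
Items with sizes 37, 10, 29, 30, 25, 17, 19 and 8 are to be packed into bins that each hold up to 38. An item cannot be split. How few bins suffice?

5

Total = 37 + 30 + 29 + 25 + 19 + 17 + 10 + 8 = 175.
Lower bound: ⌈175/38⌉ = 5 bins.
A packing using 5 bins:
  bin 1: 37 = 37
  bin 2: 30 + 8 = 38
  bin 3: 29 = 29
  bin 4: 25 + 10 = 35
  bin 5: 19 + 17 = 36
This matches the lower bound, so 5 is optimal.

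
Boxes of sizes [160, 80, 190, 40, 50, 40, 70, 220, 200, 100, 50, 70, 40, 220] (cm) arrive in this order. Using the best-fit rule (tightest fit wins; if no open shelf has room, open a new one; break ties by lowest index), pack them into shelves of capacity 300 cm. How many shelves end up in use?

6

  160 → shelf 1 (new)  [load 160/300]
  80 → shelf 1  [load 240/300]
  190 → shelf 2 (new)  [load 190/300]
  40 → shelf 1  [load 280/300]
  50 → shelf 2  [load 240/300]
  40 → shelf 2  [load 280/300]
  70 → shelf 3 (new)  [load 70/300]
  220 → shelf 3  [load 290/300]
  200 → shelf 4 (new)  [load 200/300]
  100 → shelf 4  [load 300/300]
  50 → shelf 5 (new)  [load 50/300]
  70 → shelf 5  [load 120/300]
  40 → shelf 5  [load 160/300]
  220 → shelf 6 (new)  [load 220/300]
6 shelves opened.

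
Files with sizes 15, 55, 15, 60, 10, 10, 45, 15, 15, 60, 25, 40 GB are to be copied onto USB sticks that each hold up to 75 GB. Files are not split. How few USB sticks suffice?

5

Total = 60 + 60 + 55 + 45 + 40 + 25 + 15 + 15 + 15 + 15 + 10 + 10 = 365 GB.
Lower bound: ⌈365/75⌉ = 5 USB sticks.
A packing using 5 USB sticks:
  USB stick 1: 60 + 15 = 75
  USB stick 2: 60 + 15 = 75
  USB stick 3: 55 + 15 = 70
  USB stick 4: 45 + 25 = 70
  USB stick 5: 40 + 15 + 10 + 10 = 75
This matches the lower bound, so 5 is optimal.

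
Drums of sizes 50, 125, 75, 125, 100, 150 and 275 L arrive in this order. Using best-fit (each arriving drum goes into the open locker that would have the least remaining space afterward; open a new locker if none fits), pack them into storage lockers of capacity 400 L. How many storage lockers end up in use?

  50 → locker 1 (new)  [load 50/400]
  125 → locker 1  [load 175/400]
  75 → locker 1  [load 250/400]
  125 → locker 1  [load 375/400]
  100 → locker 2 (new)  [load 100/400]
  150 → locker 2  [load 250/400]
  275 → locker 3 (new)  [load 275/400]
3 storage lockers opened.

3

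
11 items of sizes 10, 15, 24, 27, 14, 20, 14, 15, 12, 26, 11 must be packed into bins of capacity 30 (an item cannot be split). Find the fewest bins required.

7

Total = 27 + 26 + 24 + 20 + 15 + 15 + 14 + 14 + 12 + 11 + 10 = 188.
Lower bound: ⌈188/30⌉ = 7 bins.
A packing using 7 bins:
  bin 1: 27 = 27
  bin 2: 26 = 26
  bin 3: 24 = 24
  bin 4: 20 + 10 = 30
  bin 5: 15 + 15 = 30
  bin 6: 14 + 14 = 28
  bin 7: 12 + 11 = 23
This matches the lower bound, so 7 is optimal.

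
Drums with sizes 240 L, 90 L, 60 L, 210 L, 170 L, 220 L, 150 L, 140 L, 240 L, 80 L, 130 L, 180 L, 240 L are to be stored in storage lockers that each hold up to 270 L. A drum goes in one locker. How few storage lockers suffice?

9

Total = 240 + 240 + 240 + 220 + 210 + 180 + 170 + 150 + 140 + 130 + 90 + 80 + 60 = 2150 L.
Lower bound: ⌈2150/270⌉ = 8 storage lockers.
Also, 9 drums each exceed 135 L, and no two of those can share a locker, so at least 9 storage lockers are needed.
A packing using 9 storage lockers:
  locker 1: 240 = 240
  locker 2: 240 = 240
  locker 3: 240 = 240
  locker 4: 220 = 220
  locker 5: 210 + 60 = 270
  locker 6: 180 + 90 = 270
  locker 7: 170 + 80 = 250
  locker 8: 150 = 150
  locker 9: 140 + 130 = 270
This matches the lower bound, so 9 is optimal.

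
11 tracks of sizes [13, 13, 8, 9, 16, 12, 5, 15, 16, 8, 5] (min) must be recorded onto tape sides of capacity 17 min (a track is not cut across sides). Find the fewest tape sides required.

Total = 16 + 16 + 15 + 13 + 13 + 12 + 9 + 8 + 8 + 5 + 5 = 120 min.
Lower bound: ⌈120/17⌉ = 8 tape sides.
A packing using 8 tape sides:
  side 1: 16 = 16
  side 2: 16 = 16
  side 3: 15 = 15
  side 4: 13 = 13
  side 5: 13 = 13
  side 6: 12 + 5 = 17
  side 7: 9 + 8 = 17
  side 8: 8 + 5 = 13
This matches the lower bound, so 8 is optimal.

8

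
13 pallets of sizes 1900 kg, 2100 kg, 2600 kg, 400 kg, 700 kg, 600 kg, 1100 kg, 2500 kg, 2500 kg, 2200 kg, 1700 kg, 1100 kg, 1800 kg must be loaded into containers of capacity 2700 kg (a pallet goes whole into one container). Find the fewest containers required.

9

Total = 2600 + 2500 + 2500 + 2200 + 2100 + 1900 + 1800 + 1700 + 1100 + 1100 + 700 + 600 + 400 = 21200 kg.
Lower bound: ⌈21200/2700⌉ = 8 containers.
A packing using 9 containers:
  container 1: 2600 = 2600
  container 2: 2500 = 2500
  container 3: 2500 = 2500
  container 4: 2200 + 400 = 2600
  container 5: 2100 + 600 = 2700
  container 6: 1900 + 700 = 2600
  container 7: 1800 = 1800
  container 8: 1700 = 1700
  container 9: 1100 + 1100 = 2200
No arrangement into 8 containers stays within capacity, so 9 is optimal.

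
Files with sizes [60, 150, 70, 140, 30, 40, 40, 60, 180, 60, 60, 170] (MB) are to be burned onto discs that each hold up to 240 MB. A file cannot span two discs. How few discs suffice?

Total = 180 + 170 + 150 + 140 + 70 + 60 + 60 + 60 + 60 + 40 + 40 + 30 = 1060 MB.
Lower bound: ⌈1060/240⌉ = 5 discs.
A packing using 5 discs:
  disc 1: 180 + 60 = 240
  disc 2: 170 + 70 = 240
  disc 3: 150 + 60 + 30 = 240
  disc 4: 140 + 60 + 40 = 240
  disc 5: 60 + 40 = 100
This matches the lower bound, so 5 is optimal.

5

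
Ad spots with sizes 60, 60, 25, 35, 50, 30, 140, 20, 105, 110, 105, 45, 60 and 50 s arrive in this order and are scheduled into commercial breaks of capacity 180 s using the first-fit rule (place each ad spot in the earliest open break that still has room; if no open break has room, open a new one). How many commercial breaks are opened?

6

  60 → break 1 (new)  [load 60/180]
  60 → break 1  [load 120/180]
  25 → break 1  [load 145/180]
  35 → break 1  [load 180/180]
  50 → break 2 (new)  [load 50/180]
  30 → break 2  [load 80/180]
  140 → break 3 (new)  [load 140/180]
  20 → break 2  [load 100/180]
  105 → break 4 (new)  [load 105/180]
  110 → break 5 (new)  [load 110/180]
  105 → break 6 (new)  [load 105/180]
  45 → break 2  [load 145/180]
  60 → break 4  [load 165/180]
  50 → break 5  [load 160/180]
6 commercial breaks opened.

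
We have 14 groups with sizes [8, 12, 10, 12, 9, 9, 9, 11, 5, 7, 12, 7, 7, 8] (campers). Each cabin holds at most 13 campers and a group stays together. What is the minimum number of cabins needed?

Total = 12 + 12 + 12 + 11 + 10 + 9 + 9 + 9 + 8 + 8 + 7 + 7 + 7 + 5 = 126 campers.
Lower bound: ⌈126/13⌉ = 10 cabins.
Also, 13 groups each exceed 13/2 campers, and no two of those can share a cabin, so at least 13 cabins are needed.
A packing using 13 cabins:
  cabin 1: 12 = 12
  cabin 2: 12 = 12
  cabin 3: 12 = 12
  cabin 4: 11 = 11
  cabin 5: 10 = 10
  cabin 6: 9 = 9
  cabin 7: 9 = 9
  cabin 8: 9 = 9
  cabin 9: 8 + 5 = 13
  cabin 10: 8 = 8
  cabin 11: 7 = 7
  cabin 12: 7 = 7
  cabin 13: 7 = 7
This matches the lower bound, so 13 is optimal.

13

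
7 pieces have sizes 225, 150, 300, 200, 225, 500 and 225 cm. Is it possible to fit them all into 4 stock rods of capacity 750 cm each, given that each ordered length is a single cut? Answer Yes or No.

A valid assignment using 3 stock rods:
  stock rod 1: 500 + 225 = 725
  stock rod 2: 300 + 225 + 225 = 750
  stock rod 3: 200 + 150 = 350
That uses only 3 ≤ 4, so 4 stock rods are enough.

Yes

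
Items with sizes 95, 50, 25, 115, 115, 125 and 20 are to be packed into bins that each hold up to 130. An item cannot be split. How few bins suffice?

Total = 125 + 115 + 115 + 95 + 50 + 25 + 20 = 545.
Lower bound: ⌈545/130⌉ = 5 bins.
A packing using 5 bins:
  bin 1: 125 = 125
  bin 2: 115 = 115
  bin 3: 115 = 115
  bin 4: 95 + 25 = 120
  bin 5: 50 + 20 = 70
This matches the lower bound, so 5 is optimal.

5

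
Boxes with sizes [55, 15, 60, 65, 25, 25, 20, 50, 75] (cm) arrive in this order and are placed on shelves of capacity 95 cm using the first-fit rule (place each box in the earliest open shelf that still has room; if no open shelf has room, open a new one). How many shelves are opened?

5

  55 → shelf 1 (new)  [load 55/95]
  15 → shelf 1  [load 70/95]
  60 → shelf 2 (new)  [load 60/95]
  65 → shelf 3 (new)  [load 65/95]
  25 → shelf 1  [load 95/95]
  25 → shelf 2  [load 85/95]
  20 → shelf 3  [load 85/95]
  50 → shelf 4 (new)  [load 50/95]
  75 → shelf 5 (new)  [load 75/95]
5 shelves opened.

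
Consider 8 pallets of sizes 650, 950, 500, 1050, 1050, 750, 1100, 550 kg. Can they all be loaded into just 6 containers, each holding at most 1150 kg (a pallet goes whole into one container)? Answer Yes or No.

No

Total = 6600 kg; ⌈6600/1150⌉ = 6.
The bound of 6 does not rule out 6, but exhaustive search shows no assignment into 6 containers of capacity 1150 kg exists — the minimum is 7.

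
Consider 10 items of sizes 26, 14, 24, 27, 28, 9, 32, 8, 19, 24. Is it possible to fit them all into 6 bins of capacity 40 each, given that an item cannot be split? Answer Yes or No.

Total = 211; ⌈211/40⌉ = 6.
The bound of 6 does not rule out 6, but exhaustive search shows no assignment into 6 bins of capacity 40 exists — the minimum is 7.

No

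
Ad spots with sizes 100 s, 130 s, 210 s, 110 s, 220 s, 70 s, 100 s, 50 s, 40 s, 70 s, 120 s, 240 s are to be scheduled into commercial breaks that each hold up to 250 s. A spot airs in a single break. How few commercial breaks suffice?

Total = 240 + 220 + 210 + 130 + 120 + 110 + 100 + 100 + 70 + 70 + 50 + 40 = 1460 s.
Lower bound: ⌈1460/250⌉ = 6 commercial breaks.
A packing using 6 commercial breaks:
  break 1: 240 = 240
  break 2: 220 = 220
  break 3: 210 + 40 = 250
  break 4: 130 + 120 = 250
  break 5: 110 + 70 + 70 = 250
  break 6: 100 + 100 + 50 = 250
This matches the lower bound, so 6 is optimal.

6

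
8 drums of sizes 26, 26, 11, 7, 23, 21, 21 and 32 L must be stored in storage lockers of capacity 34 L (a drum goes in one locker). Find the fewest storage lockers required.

6

Total = 32 + 26 + 26 + 23 + 21 + 21 + 11 + 7 = 167 L.
Lower bound: ⌈167/34⌉ = 5 storage lockers.
Also, 6 drums each exceed 17 L, and no two of those can share a locker, so at least 6 storage lockers are needed.
A packing using 6 storage lockers:
  locker 1: 32 = 32
  locker 2: 26 + 7 = 33
  locker 3: 26 = 26
  locker 4: 23 + 11 = 34
  locker 5: 21 = 21
  locker 6: 21 = 21
This matches the lower bound, so 6 is optimal.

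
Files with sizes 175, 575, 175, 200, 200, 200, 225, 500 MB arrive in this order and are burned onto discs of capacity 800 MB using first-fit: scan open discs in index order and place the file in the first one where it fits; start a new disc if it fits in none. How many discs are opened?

3

  175 → disc 1 (new)  [load 175/800]
  575 → disc 1  [load 750/800]
  175 → disc 2 (new)  [load 175/800]
  200 → disc 2  [load 375/800]
  200 → disc 2  [load 575/800]
  200 → disc 2  [load 775/800]
  225 → disc 3 (new)  [load 225/800]
  500 → disc 3  [load 725/800]
3 discs opened.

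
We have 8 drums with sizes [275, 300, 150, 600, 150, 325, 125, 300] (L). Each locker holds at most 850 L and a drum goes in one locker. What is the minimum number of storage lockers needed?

3

Total = 600 + 325 + 300 + 300 + 275 + 150 + 150 + 125 = 2225 L.
Lower bound: ⌈2225/850⌉ = 3 storage lockers.
A packing using 3 storage lockers:
  locker 1: 600 + 150 = 750
  locker 2: 325 + 300 + 150 = 775
  locker 3: 300 + 275 + 125 = 700
This matches the lower bound, so 3 is optimal.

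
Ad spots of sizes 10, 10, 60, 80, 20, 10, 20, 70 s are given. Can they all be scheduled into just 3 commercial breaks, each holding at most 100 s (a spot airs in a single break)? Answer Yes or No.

A valid assignment using 3 commercial breaks:
  break 1: 80 + 20 = 100
  break 2: 70 + 20 + 10 = 100
  break 3: 60 + 10 + 10 = 80
Every load is within 100 s, so 3 commercial breaks suffice.

Yes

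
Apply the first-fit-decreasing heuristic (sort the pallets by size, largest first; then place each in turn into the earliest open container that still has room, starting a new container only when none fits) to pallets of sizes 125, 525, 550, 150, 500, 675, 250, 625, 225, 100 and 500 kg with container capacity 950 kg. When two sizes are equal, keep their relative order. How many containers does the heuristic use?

6

Sorted descending: 675, 625, 550, 525, 500, 500, 250, 225, 150, 125, 100.
  675 → container 1 (new)  [load 675/950]
  625 → container 2 (new)  [load 625/950]
  550 → container 3 (new)  [load 550/950]
  525 → container 4 (new)  [load 525/950]
  500 → container 5 (new)  [load 500/950]
  500 → container 6 (new)  [load 500/950]
  250 → container 1  [load 925/950]
  225 → container 2  [load 850/950]
  150 → container 3  [load 700/950]
  125 → container 3  [load 825/950]
  100 → container 2  [load 950/950]
6 containers opened.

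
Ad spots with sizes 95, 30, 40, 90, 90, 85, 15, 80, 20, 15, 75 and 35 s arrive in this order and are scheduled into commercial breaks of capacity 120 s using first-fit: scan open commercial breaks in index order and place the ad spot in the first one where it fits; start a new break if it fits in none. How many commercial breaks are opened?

  95 → break 1 (new)  [load 95/120]
  30 → break 2 (new)  [load 30/120]
  40 → break 2  [load 70/120]
  90 → break 3 (new)  [load 90/120]
  90 → break 4 (new)  [load 90/120]
  85 → break 5 (new)  [load 85/120]
  15 → break 1  [load 110/120]
  80 → break 6 (new)  [load 80/120]
  20 → break 2  [load 90/120]
  15 → break 2  [load 105/120]
  75 → break 7 (new)  [load 75/120]
  35 → break 5  [load 120/120]
7 commercial breaks opened.

7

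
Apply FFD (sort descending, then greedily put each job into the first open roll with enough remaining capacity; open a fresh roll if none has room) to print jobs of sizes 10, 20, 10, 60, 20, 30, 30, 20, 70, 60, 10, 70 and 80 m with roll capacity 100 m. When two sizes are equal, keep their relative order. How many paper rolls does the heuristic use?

5

Sorted descending: 80, 70, 70, 60, 60, 30, 30, 20, 20, 20, 10, 10, 10.
  80 → roll 1 (new)  [load 80/100]
  70 → roll 2 (new)  [load 70/100]
  70 → roll 3 (new)  [load 70/100]
  60 → roll 4 (new)  [load 60/100]
  60 → roll 5 (new)  [load 60/100]
  30 → roll 2  [load 100/100]
  30 → roll 3  [load 100/100]
  20 → roll 1  [load 100/100]
  20 → roll 4  [load 80/100]
  20 → roll 4  [load 100/100]
  10 → roll 5  [load 70/100]
  10 → roll 5  [load 80/100]
  10 → roll 5  [load 90/100]
5 paper rolls opened.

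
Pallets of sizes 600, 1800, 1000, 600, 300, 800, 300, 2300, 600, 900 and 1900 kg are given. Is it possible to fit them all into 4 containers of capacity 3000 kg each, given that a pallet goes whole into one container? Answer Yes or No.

A valid assignment using 4 containers:
  container 1: 2300 + 600 = 2900
  container 2: 1900 + 1000 = 2900
  container 3: 1800 + 900 + 300 = 3000
  container 4: 800 + 600 + 600 + 300 = 2300
Every load is within 3000 kg, so 4 containers suffice.

Yes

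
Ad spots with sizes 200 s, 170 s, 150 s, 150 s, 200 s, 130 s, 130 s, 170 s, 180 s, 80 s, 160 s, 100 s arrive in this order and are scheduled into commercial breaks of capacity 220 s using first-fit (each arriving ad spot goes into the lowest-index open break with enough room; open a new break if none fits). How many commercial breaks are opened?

  200 → break 1 (new)  [load 200/220]
  170 → break 2 (new)  [load 170/220]
  150 → break 3 (new)  [load 150/220]
  150 → break 4 (new)  [load 150/220]
  200 → break 5 (new)  [load 200/220]
  130 → break 6 (new)  [load 130/220]
  130 → break 7 (new)  [load 130/220]
  170 → break 8 (new)  [load 170/220]
  180 → break 9 (new)  [load 180/220]
  80 → break 6  [load 210/220]
  160 → break 10 (new)  [load 160/220]
  100 → break 11 (new)  [load 100/220]
11 commercial breaks opened.

11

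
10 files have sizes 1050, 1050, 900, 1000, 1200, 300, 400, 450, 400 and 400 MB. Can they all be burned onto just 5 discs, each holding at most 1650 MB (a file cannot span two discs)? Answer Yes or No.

A valid assignment using 5 discs:
  disc 1: 1200 + 450 = 1650
  disc 2: 1050 + 400 = 1450
  disc 3: 1050 + 400 = 1450
  disc 4: 1000 + 400 = 1400
  disc 5: 900 + 300 = 1200
Every load is within 1650 MB, so 5 discs suffice.

Yes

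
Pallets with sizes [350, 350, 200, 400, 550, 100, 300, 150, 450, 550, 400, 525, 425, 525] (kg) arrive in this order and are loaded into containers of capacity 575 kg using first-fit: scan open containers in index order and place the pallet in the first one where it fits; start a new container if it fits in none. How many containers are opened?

  350 → container 1 (new)  [load 350/575]
  350 → container 2 (new)  [load 350/575]
  200 → container 1  [load 550/575]
  400 → container 3 (new)  [load 400/575]
  550 → container 4 (new)  [load 550/575]
  100 → container 2  [load 450/575]
  300 → container 5 (new)  [load 300/575]
  150 → container 3  [load 550/575]
  450 → container 6 (new)  [load 450/575]
  550 → container 7 (new)  [load 550/575]
  400 → container 8 (new)  [load 400/575]
  525 → container 9 (new)  [load 525/575]
  425 → container 10 (new)  [load 425/575]
  525 → container 11 (new)  [load 525/575]
11 containers opened.

11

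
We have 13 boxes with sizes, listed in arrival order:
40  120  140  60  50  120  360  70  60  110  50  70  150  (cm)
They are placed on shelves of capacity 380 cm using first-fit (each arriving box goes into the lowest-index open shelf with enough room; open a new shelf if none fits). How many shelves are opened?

4

  40 → shelf 1 (new)  [load 40/380]
  120 → shelf 1  [load 160/380]
  140 → shelf 1  [load 300/380]
  60 → shelf 1  [load 360/380]
  50 → shelf 2 (new)  [load 50/380]
  120 → shelf 2  [load 170/380]
  360 → shelf 3 (new)  [load 360/380]
  70 → shelf 2  [load 240/380]
  60 → shelf 2  [load 300/380]
  110 → shelf 4 (new)  [load 110/380]
  50 → shelf 2  [load 350/380]
  70 → shelf 4  [load 180/380]
  150 → shelf 4  [load 330/380]
4 shelves opened.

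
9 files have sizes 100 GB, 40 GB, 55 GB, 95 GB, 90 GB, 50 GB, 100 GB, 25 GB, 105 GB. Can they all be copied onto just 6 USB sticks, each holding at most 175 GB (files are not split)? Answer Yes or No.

A valid assignment using 5 USB sticks:
  USB stick 1: 105 + 55 = 160
  USB stick 2: 100 + 50 + 25 = 175
  USB stick 3: 100 + 40 = 140
  USB stick 4: 95 = 95
  USB stick 5: 90 = 90
That uses only 5 ≤ 6, so 6 USB sticks are enough.

Yes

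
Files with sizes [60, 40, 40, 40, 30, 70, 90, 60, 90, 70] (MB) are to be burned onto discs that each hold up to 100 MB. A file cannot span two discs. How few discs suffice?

7

Total = 90 + 90 + 70 + 70 + 60 + 60 + 40 + 40 + 40 + 30 = 590 MB.
Lower bound: ⌈590/100⌉ = 6 discs.
A packing using 7 discs:
  disc 1: 90 = 90
  disc 2: 90 = 90
  disc 3: 70 + 30 = 100
  disc 4: 70 = 70
  disc 5: 60 + 40 = 100
  disc 6: 60 + 40 = 100
  disc 7: 40 = 40
No arrangement into 6 discs stays within capacity, so 7 is optimal.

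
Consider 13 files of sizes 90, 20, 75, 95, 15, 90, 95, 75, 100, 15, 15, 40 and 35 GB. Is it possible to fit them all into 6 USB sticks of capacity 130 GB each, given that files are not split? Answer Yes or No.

Total = 760 GB; ⌈760/130⌉ = 6.
7 files each exceed half the capacity and cannot share a USB stick, forcing at least 7 USB sticks.
At least 7 USB sticks are required, but only 6 are allowed.

No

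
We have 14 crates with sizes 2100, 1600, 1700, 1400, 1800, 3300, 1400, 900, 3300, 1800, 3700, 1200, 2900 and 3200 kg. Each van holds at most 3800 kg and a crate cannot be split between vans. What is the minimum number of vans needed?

9

Total = 3700 + 3300 + 3300 + 3200 + 2900 + 2100 + 1800 + 1800 + 1700 + 1600 + 1400 + 1400 + 1200 + 900 = 30300 kg.
Lower bound: ⌈30300/3800⌉ = 8 vans.
A packing using 9 vans:
  van 1: 3700 = 3700
  van 2: 3300 = 3300
  van 3: 3300 = 3300
  van 4: 3200 = 3200
  van 5: 2900 + 900 = 3800
  van 6: 2100 + 1700 = 3800
  van 7: 1800 + 1800 = 3600
  van 8: 1600 + 1400 = 3000
  van 9: 1400 + 1200 = 2600
No arrangement into 8 vans stays within capacity, so 9 is optimal.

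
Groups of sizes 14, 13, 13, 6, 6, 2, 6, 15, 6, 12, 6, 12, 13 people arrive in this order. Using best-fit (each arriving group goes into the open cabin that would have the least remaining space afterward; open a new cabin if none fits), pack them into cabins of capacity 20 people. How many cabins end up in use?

8

  14 → cabin 1 (new)  [load 14/20]
  13 → cabin 2 (new)  [load 13/20]
  13 → cabin 3 (new)  [load 13/20]
  6 → cabin 1  [load 20/20]
  6 → cabin 2  [load 19/20]
  2 → cabin 3  [load 15/20]
  6 → cabin 4 (new)  [load 6/20]
  15 → cabin 5 (new)  [load 15/20]
  6 → cabin 4  [load 12/20]
  12 → cabin 6 (new)  [load 12/20]
  6 → cabin 4  [load 18/20]
  12 → cabin 7 (new)  [load 12/20]
  13 → cabin 8 (new)  [load 13/20]
8 cabins opened.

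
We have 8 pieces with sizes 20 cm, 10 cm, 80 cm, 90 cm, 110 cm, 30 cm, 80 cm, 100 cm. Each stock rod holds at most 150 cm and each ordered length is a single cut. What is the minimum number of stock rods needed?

Total = 110 + 100 + 90 + 80 + 80 + 30 + 20 + 10 = 520 cm.
Lower bound: ⌈520/150⌉ = 4 stock rods.
Also, 5 pieces each exceed 75 cm, and no two of those can share a stock rod, so at least 5 stock rods are needed.
A packing using 5 stock rods:
  stock rod 1: 110 + 30 + 10 = 150
  stock rod 2: 100 + 20 = 120
  stock rod 3: 90 = 90
  stock rod 4: 80 = 80
  stock rod 5: 80 = 80
This matches the lower bound, so 5 is optimal.

5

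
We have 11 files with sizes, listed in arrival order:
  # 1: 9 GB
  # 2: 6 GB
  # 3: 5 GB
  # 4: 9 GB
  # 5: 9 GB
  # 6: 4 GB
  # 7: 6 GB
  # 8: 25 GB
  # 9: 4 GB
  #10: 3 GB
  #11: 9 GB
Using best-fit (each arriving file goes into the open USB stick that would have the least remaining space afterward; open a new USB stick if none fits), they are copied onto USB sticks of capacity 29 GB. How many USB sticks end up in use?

  9 → USB stick 1 (new)  [load 9/29]
  6 → USB stick 1  [load 15/29]
  5 → USB stick 1  [load 20/29]
  9 → USB stick 1  [load 29/29]
  9 → USB stick 2 (new)  [load 9/29]
  4 → USB stick 2  [load 13/29]
  6 → USB stick 2  [load 19/29]
  25 → USB stick 3 (new)  [load 25/29]
  4 → USB stick 3  [load 29/29]
  3 → USB stick 2  [load 22/29]
  9 → USB stick 4 (new)  [load 9/29]
4 USB sticks opened.

4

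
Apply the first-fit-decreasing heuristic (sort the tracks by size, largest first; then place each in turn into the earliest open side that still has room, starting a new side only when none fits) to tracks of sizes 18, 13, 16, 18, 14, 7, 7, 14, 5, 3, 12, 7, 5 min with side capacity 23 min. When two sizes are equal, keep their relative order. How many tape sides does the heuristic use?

7

Sorted descending: 18, 18, 16, 14, 14, 13, 12, 7, 7, 7, 5, 5, 3.
  18 → side 1 (new)  [load 18/23]
  18 → side 2 (new)  [load 18/23]
  16 → side 3 (new)  [load 16/23]
  14 → side 4 (new)  [load 14/23]
  14 → side 5 (new)  [load 14/23]
  13 → side 6 (new)  [load 13/23]
  12 → side 7 (new)  [load 12/23]
  7 → side 3  [load 23/23]
  7 → side 4  [load 21/23]
  7 → side 5  [load 21/23]
  5 → side 1  [load 23/23]
  5 → side 2  [load 23/23]
  3 → side 6  [load 16/23]
7 tape sides opened.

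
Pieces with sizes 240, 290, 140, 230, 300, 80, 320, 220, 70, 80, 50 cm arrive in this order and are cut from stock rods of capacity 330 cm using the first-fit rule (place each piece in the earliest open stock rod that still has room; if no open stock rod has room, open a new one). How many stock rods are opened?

7

  240 → stock rod 1 (new)  [load 240/330]
  290 → stock rod 2 (new)  [load 290/330]
  140 → stock rod 3 (new)  [load 140/330]
  230 → stock rod 4 (new)  [load 230/330]
  300 → stock rod 5 (new)  [load 300/330]
  80 → stock rod 1  [load 320/330]
  320 → stock rod 6 (new)  [load 320/330]
  220 → stock rod 7 (new)  [load 220/330]
  70 → stock rod 3  [load 210/330]
  80 → stock rod 3  [load 290/330]
  50 → stock rod 4  [load 280/330]
7 stock rods opened.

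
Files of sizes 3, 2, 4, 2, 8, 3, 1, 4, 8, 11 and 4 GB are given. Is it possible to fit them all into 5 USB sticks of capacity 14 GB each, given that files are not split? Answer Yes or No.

Yes

A valid assignment using 4 USB sticks:
  USB stick 1: 11 + 3 = 14
  USB stick 2: 8 + 4 + 2 = 14
  USB stick 3: 8 + 4 + 2 = 14
  USB stick 4: 4 + 3 + 1 = 8
That uses only 4 ≤ 5, so 5 USB sticks are enough.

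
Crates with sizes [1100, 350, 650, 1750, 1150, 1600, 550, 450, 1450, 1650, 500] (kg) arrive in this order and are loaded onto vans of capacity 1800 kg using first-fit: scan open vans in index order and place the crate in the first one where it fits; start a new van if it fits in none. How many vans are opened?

  1100 → van 1 (new)  [load 1100/1800]
  350 → van 1  [load 1450/1800]
  650 → van 2 (new)  [load 650/1800]
  1750 → van 3 (new)  [load 1750/1800]
  1150 → van 2  [load 1800/1800]
  1600 → van 4 (new)  [load 1600/1800]
  550 → van 5 (new)  [load 550/1800]
  450 → van 5  [load 1000/1800]
  1450 → van 6 (new)  [load 1450/1800]
  1650 → van 7 (new)  [load 1650/1800]
  500 → van 5  [load 1500/1800]
7 vans opened.

7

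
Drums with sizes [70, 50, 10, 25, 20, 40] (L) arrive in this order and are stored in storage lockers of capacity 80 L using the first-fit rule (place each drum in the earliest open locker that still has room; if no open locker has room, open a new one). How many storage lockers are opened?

  70 → locker 1 (new)  [load 70/80]
  50 → locker 2 (new)  [load 50/80]
  10 → locker 1  [load 80/80]
  25 → locker 2  [load 75/80]
  20 → locker 3 (new)  [load 20/80]
  40 → locker 3  [load 60/80]
3 storage lockers opened.

3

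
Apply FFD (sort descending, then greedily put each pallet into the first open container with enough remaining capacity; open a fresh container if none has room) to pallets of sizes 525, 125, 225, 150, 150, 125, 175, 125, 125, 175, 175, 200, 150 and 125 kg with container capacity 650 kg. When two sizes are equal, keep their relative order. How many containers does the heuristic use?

Sorted descending: 525, 225, 200, 175, 175, 175, 150, 150, 150, 125, 125, 125, 125, 125.
  525 → container 1 (new)  [load 525/650]
  225 → container 2 (new)  [load 225/650]
  200 → container 2  [load 425/650]
  175 → container 2  [load 600/650]
  175 → container 3 (new)  [load 175/650]
  175 → container 3  [load 350/650]
  150 → container 3  [load 500/650]
  150 → container 3  [load 650/650]
  150 → container 4 (new)  [load 150/650]
  125 → container 1  [load 650/650]
  125 → container 4  [load 275/650]
  125 → container 4  [load 400/650]
  125 → container 4  [load 525/650]
  125 → container 4  [load 650/650]
4 containers opened.

4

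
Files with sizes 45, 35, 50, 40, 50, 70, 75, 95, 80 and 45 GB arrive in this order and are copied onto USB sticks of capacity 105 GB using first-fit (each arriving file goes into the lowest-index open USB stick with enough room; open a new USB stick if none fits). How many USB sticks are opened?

7

  45 → USB stick 1 (new)  [load 45/105]
  35 → USB stick 1  [load 80/105]
  50 → USB stick 2 (new)  [load 50/105]
  40 → USB stick 2  [load 90/105]
  50 → USB stick 3 (new)  [load 50/105]
  70 → USB stick 4 (new)  [load 70/105]
  75 → USB stick 5 (new)  [load 75/105]
  95 → USB stick 6 (new)  [load 95/105]
  80 → USB stick 7 (new)  [load 80/105]
  45 → USB stick 3  [load 95/105]
7 USB sticks opened.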